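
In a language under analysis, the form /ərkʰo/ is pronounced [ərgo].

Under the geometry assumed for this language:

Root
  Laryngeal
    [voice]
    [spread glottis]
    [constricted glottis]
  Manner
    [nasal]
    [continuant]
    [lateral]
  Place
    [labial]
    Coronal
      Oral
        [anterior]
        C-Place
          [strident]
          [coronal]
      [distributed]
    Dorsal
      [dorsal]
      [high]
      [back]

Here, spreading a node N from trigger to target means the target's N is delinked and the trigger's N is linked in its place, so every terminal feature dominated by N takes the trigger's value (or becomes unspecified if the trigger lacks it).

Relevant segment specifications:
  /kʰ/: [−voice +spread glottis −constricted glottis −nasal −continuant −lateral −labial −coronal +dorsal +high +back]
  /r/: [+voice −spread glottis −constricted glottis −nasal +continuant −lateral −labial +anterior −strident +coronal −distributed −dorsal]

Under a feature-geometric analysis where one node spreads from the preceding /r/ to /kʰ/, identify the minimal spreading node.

Laryngeal

Comparing /kʰ/ with its surface form [g], the features that change are [voice], [spread glottis].
In this geometry the lowest node dominating all of them is Laryngeal: every daughter of Laryngeal dominates only a proper subset, so no lower node suffices.
If Laryngeal spreads, every terminal under it takes /r/'s value, producing [g] as observed.
[dorsal], [coronal] — on which /r/ differs from /kʰ/ — are unchanged, so Root cannot have spread; the constituent is no larger than Laryngeal.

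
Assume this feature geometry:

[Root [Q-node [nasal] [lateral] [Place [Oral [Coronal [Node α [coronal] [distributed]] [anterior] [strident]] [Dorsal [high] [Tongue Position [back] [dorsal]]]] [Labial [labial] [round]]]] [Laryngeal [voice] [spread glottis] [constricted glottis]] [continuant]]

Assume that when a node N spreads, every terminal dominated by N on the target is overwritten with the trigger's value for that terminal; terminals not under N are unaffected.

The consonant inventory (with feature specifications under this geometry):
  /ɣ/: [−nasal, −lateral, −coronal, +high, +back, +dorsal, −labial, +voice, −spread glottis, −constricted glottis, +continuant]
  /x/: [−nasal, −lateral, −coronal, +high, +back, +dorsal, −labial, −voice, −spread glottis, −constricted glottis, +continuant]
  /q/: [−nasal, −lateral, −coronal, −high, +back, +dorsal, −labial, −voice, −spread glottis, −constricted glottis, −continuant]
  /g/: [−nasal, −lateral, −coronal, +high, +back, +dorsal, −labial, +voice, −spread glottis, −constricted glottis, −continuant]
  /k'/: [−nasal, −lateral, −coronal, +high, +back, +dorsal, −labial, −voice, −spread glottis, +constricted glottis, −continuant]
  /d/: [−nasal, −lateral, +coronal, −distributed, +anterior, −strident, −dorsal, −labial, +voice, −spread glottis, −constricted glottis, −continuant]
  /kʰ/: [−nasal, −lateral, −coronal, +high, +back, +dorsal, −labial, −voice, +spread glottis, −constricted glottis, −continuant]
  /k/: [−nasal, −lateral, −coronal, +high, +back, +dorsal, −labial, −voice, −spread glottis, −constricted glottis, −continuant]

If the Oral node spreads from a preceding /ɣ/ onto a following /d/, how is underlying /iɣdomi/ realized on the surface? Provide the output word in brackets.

Oral immediately or transitively dominates [coronal], [distributed], [anterior], [strident], [high], [back], [dorsal].
After delinking /d/'s Oral and linking /ɣ/'s, the affected terminals become [−coronal], [+high], [+back], [+dorsal]; [nasal], [lateral], [labial], … (outside Oral) are retained from /d/.
Among the inventory, only /g/ has exactly this specification, giving the surface form [iɣgomi].

[iɣgomi]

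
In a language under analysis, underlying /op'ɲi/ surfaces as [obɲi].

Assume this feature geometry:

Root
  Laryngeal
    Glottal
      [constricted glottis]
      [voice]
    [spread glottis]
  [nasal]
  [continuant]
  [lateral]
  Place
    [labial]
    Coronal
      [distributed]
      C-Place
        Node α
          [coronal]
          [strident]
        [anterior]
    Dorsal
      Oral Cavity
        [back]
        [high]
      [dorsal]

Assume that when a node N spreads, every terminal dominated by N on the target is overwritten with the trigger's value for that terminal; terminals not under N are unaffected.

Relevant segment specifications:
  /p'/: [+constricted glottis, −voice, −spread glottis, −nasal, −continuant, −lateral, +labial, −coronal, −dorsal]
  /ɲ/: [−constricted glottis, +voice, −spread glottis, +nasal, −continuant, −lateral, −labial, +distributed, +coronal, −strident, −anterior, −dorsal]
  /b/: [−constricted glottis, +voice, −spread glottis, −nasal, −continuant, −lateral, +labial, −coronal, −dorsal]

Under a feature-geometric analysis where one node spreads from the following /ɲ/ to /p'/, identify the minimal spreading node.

Glottal

Comparing /p'/ with its surface form [b], the features that change are [voice], [constricted glottis].
The smallest constituent containing every changed terminal is Glottal — each of its daughters lacks at least one of the affected features.
Spreading Glottal from /ɲ/ overwrites each of those terminals with /ɲ/'s values, yielding exactly [b].
Features on which the two segments disagree outside Glottal, such as [coronal], [labial], are unchanged — nothing dominating them spread, and Glottal is the minimal sufficient constituent.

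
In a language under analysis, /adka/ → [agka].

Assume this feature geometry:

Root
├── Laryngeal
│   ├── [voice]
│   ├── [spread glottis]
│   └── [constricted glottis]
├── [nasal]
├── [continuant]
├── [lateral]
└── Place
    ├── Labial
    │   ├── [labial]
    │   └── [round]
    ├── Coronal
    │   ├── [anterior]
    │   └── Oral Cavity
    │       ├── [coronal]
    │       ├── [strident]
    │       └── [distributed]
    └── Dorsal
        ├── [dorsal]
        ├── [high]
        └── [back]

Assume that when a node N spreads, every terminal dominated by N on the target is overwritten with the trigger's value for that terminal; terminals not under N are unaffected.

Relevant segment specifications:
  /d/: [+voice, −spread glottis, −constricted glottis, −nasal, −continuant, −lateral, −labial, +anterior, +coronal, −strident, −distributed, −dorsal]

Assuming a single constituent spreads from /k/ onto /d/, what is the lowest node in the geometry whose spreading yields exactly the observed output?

Feature comparison: [coronal], [anterior], [distributed], [strident], [dorsal], [high], [back] differ between /d/ and [g]; the remaining terminals match.
These terminals are all dominated by Place, and no proper subconstituent of Place covers them all; Place is their lowest common ancestor.
Spreading Place from /k/ overwrites each of those terminals with /k/'s values, yielding exactly [g].
[voice] — on which /k/ differs from /d/ — is unchanged, so Root cannot have spread; the constituent is no larger than Place.

Place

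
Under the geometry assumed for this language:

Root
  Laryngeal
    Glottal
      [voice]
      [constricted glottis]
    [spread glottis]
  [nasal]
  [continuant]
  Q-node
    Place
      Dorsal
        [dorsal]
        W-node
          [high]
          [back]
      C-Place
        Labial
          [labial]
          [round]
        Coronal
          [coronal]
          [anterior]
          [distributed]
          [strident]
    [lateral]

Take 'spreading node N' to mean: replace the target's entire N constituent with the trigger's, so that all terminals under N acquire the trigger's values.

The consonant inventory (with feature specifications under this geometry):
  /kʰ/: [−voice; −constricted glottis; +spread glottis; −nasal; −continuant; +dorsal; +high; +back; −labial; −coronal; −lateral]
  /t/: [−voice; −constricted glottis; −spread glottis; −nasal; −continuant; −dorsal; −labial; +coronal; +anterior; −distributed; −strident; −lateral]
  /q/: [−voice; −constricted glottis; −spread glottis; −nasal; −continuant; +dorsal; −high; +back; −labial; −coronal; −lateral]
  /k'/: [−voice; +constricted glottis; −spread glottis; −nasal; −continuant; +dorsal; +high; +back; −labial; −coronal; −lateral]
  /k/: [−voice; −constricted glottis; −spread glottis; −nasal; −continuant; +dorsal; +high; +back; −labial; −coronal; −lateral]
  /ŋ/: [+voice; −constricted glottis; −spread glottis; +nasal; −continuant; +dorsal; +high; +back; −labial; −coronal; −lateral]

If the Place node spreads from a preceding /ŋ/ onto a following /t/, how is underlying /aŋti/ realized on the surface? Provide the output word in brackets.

[aŋki]

The Place node dominates the terminals [dorsal], [high], [back], [labial], [round], [coronal], [anterior], [distributed], [strident].
The target acquires /ŋ/'s values for everything under Place — [+dorsal], [+high], [+back], [−labial], [−coronal] — while keeping its own [voice], [constricted glottis], [spread glottis], ….
The resulting bundle matches /k/ in the inventory; substituting it for /t/ gives [aŋki].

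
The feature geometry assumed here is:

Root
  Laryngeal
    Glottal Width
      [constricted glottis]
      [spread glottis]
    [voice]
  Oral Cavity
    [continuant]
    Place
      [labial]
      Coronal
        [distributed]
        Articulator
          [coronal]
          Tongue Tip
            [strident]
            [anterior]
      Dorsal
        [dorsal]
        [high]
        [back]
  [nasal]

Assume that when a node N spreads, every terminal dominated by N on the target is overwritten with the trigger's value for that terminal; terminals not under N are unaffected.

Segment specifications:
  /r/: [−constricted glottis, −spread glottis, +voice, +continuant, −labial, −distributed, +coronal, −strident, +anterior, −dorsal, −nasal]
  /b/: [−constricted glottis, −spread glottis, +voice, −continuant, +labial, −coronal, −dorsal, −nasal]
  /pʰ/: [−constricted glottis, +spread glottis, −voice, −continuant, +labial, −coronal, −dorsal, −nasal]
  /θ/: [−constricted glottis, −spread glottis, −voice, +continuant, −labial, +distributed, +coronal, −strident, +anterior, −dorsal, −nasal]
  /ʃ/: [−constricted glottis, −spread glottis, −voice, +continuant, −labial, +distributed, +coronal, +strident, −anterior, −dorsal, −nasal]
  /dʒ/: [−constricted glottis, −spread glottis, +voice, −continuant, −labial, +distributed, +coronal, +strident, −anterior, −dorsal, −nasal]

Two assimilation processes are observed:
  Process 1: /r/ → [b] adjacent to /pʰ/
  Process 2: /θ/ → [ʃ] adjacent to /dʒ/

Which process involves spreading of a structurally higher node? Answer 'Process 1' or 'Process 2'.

In Process 1, [continuant], [labial], [coronal], [anterior], [distributed], [strident] change, so the minimal spreading node is Oral Cavity at depth 1.
Process 2: the features that change are [anterior], [strident]; the minimal node is Tongue Tip (depth 5).
Oral Cavity is closer to Root than Tongue Tip, so Process 1 spreads the higher node.

Process 1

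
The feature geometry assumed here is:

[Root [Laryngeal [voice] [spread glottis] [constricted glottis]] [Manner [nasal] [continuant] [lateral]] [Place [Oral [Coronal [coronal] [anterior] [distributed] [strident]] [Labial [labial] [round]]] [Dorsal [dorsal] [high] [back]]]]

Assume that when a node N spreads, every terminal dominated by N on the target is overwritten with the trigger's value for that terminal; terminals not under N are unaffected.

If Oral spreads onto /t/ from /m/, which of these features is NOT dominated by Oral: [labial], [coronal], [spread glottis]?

Oral dominates exactly [coronal], [anterior], [distributed], [strident], [labial], [round].
Spreading Oral replaces [labial], [coronal] with the trigger's values, since each sits inside the Oral constituent.
But [spread glottis] is a dependent of Laryngeal, outside Oral; it is therefore untouched by the spreading.

[spread glottis]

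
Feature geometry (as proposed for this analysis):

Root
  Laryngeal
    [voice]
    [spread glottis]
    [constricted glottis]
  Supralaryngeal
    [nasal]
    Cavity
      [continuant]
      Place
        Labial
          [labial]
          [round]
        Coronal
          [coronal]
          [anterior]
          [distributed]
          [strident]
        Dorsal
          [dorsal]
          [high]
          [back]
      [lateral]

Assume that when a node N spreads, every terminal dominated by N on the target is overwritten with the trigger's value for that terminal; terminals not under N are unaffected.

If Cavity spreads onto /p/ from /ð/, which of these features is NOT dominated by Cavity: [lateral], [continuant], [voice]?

The terminals dominated by Cavity are [continuant], [labial], [round], [coronal], [anterior], [distributed], [strident], [dorsal], [high], [back], [lateral].
Spreading Cavity replaces [lateral], [continuant] with the trigger's values, since each sits inside the Cavity constituent.
[voice] attaches under Laryngeal, not under Cavity, so /p/ retains its own value for [voice].

[voice]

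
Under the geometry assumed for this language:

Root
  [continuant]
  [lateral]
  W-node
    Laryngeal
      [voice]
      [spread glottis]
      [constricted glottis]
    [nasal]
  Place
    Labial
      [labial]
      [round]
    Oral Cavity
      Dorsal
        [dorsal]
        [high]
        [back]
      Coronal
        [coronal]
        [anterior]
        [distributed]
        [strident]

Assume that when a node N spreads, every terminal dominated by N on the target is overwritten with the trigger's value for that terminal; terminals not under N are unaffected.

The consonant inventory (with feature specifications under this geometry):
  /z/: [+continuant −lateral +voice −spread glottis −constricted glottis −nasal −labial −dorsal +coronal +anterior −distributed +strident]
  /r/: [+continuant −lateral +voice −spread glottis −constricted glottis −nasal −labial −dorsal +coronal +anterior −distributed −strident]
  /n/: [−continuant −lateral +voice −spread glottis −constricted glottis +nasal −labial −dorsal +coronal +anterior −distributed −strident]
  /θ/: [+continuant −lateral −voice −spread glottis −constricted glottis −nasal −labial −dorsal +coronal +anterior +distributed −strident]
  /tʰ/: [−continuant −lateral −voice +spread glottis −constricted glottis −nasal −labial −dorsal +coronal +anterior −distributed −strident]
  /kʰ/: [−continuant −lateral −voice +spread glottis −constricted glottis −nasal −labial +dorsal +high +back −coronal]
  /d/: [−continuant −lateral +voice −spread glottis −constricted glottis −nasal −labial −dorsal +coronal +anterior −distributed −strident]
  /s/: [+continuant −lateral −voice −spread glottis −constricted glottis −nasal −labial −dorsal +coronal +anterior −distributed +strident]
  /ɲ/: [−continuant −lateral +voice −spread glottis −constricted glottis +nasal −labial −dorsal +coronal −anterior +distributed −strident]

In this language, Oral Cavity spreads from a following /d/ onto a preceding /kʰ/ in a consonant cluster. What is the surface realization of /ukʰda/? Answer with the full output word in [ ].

[utʰda]

Oral Cavity immediately or transitively dominates [dorsal], [high], [back], [coronal], [anterior], [distributed], [strident].
Spreading Oral Cavity from /d/ onto /kʰ/ replaces those values with /d/'s: [−dorsal], [+coronal], [+anterior], [−distributed], [−strident]. Features outside Oral Cavity ([continuant], [lateral], [voice], …) stay as in /kʰ/.
This feature bundle is that of [tʰ], so /ukʰda/ surfaces as [utʰda].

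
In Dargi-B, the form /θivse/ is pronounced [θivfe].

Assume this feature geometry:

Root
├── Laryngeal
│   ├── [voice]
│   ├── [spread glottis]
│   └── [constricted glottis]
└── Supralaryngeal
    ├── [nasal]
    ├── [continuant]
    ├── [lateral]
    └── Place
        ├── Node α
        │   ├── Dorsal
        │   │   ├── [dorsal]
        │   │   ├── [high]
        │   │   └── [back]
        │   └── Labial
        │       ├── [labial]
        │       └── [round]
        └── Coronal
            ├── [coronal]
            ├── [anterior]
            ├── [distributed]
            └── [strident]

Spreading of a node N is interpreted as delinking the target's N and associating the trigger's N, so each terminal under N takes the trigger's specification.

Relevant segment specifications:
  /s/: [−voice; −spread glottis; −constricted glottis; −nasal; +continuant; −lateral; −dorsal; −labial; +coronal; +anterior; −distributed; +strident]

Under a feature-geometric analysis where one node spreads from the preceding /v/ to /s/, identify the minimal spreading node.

/s/ and [f] differ in [labial], [round], [coronal], [anterior], [distributed], [strident]; every other specified feature is identical.
These terminals are all dominated by Place, and no proper subconstituent of Place covers them all; Place is their lowest common ancestor.
Spreading Place from /v/ overwrites each of those terminals with /v/'s values, yielding exactly [f].
[voice], a feature on which the two segments disagree outside Place, is unchanged — nothing dominating it spread, and Place is the minimal sufficient constituent.

Place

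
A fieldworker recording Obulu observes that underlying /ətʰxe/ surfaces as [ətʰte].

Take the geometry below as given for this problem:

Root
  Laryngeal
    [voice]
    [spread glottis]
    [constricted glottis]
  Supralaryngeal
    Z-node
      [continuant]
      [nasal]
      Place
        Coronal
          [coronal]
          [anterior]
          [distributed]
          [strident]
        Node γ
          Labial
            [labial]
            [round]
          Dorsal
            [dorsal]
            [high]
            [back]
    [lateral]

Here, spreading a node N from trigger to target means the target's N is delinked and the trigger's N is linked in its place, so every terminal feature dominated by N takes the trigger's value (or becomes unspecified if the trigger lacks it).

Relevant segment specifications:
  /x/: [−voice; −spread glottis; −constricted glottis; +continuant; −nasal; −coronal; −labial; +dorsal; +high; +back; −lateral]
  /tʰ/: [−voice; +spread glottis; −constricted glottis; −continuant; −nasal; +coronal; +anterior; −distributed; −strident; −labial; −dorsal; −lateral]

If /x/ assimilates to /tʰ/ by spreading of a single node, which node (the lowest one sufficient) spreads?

The alternation /x/ → [t] changes [continuant], [coronal], [anterior], [distributed], [strident], [dorsal], [high], [back] and nothing else.
The smallest constituent containing every changed terminal is Z-node — each of its daughters lacks at least one of the affected features.
If Z-node spreads, every terminal under it takes /tʰ/'s value, producing [t] as observed.
[spread glottis] stays as in /x/ although /tʰ/ differs there, so no node dominating it spread; among the remaining candidates Z-node is the lowest that derives the output.

Z-node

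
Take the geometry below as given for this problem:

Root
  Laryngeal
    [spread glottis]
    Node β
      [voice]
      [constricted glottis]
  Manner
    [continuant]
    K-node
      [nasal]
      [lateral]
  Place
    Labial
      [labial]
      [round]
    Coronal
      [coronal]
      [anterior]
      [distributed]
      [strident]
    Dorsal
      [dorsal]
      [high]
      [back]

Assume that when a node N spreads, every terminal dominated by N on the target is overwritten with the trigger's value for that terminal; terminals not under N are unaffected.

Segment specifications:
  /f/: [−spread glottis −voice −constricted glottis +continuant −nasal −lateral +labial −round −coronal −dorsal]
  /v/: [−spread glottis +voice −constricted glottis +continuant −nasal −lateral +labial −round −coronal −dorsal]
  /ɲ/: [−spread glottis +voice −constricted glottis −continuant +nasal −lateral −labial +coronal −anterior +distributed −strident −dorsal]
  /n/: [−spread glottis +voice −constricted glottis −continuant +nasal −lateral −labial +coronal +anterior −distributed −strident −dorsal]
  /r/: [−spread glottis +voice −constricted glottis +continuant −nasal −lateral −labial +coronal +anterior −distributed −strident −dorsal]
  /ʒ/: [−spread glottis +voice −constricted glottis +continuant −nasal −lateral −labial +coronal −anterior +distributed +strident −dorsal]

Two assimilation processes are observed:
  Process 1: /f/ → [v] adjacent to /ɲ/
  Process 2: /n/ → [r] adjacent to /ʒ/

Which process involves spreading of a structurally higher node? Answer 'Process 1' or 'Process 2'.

Process 2

Process 1 alters [voice]; the lowest dominating node is [voice] (depth 3 from Root).
Process 2: the features that change are [nasal], [continuant]; the minimal node is Manner (depth 1).
Manner is closer to Root than [voice], so Process 2 spreads the higher node.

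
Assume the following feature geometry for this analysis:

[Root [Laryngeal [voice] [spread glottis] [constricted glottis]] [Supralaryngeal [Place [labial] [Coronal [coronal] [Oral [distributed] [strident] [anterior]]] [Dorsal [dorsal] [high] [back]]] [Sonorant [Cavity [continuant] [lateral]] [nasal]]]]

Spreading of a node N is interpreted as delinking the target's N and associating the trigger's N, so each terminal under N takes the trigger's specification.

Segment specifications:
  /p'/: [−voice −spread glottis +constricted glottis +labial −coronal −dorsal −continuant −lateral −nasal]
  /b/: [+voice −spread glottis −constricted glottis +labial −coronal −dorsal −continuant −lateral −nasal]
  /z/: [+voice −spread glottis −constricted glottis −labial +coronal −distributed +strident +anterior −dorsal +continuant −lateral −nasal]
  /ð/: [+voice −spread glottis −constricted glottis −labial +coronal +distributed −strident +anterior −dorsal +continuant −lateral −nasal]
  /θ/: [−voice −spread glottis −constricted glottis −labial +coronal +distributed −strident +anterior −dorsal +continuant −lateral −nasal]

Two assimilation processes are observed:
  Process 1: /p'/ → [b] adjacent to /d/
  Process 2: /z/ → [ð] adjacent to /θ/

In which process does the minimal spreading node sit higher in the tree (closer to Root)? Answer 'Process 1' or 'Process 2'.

In Process 1, [voice], [constricted glottis] change, so the minimal spreading node is Laryngeal at depth 1.
Process 2 alters [distributed], [strident]; the lowest common ancestor is Oral (depth 4 from Root).
Laryngeal is closer to Root than Oral, so Process 1 spreads the higher node.

Process 1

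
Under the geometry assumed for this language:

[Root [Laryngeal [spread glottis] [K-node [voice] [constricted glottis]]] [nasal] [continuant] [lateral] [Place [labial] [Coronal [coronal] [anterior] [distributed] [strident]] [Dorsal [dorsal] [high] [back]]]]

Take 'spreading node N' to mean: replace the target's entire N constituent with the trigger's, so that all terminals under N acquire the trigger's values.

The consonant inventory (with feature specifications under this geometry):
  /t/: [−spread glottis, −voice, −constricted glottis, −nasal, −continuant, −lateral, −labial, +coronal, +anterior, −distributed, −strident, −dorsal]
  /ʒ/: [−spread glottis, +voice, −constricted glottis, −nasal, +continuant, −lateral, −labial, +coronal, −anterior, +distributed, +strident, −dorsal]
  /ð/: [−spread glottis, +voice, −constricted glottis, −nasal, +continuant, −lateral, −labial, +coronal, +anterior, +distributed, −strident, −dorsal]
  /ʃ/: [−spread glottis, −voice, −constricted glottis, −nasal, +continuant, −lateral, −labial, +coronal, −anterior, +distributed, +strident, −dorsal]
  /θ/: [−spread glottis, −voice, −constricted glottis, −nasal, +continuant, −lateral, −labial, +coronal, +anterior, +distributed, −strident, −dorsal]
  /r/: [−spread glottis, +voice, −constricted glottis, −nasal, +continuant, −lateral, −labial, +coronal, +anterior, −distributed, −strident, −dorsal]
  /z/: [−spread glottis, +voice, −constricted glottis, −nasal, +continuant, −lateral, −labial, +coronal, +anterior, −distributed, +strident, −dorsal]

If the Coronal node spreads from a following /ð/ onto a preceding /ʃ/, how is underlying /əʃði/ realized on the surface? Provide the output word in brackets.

[əθði]

Coronal immediately or transitively dominates [coronal], [anterior], [distributed], [strident].
After delinking /ʃ/'s Coronal and linking /ð/'s, the affected terminals become [+coronal], [+anterior], [+distributed], [−strident]; [spread glottis], [voice], [constricted glottis], … (outside Coronal) are retained from /ʃ/.
The resulting bundle matches /θ/ in the inventory; substituting it for /ʃ/ gives [əθði].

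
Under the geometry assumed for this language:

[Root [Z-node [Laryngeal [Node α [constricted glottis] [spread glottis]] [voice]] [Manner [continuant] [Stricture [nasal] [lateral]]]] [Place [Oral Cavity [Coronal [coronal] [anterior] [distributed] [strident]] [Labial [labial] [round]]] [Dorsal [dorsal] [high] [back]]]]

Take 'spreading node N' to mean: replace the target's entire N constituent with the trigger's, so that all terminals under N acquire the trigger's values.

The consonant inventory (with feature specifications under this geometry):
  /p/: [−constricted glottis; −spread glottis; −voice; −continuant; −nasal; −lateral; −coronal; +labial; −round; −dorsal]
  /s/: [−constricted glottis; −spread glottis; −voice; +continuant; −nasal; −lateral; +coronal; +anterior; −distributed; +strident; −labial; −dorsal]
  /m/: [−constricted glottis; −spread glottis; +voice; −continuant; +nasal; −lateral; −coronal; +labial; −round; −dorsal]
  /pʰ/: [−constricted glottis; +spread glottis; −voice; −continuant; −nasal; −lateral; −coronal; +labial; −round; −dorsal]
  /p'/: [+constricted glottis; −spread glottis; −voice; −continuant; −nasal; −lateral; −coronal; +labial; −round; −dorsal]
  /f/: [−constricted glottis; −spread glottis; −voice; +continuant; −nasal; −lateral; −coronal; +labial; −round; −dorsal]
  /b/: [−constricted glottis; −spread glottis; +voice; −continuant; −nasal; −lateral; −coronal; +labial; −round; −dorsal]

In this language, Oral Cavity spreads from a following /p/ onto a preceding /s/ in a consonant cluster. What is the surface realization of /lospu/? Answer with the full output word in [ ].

Oral Cavity immediately or transitively dominates [coronal], [anterior], [distributed], [strident], [labial], [round].
The target acquires /p/'s values for everything under Oral Cavity — [−coronal], [+labial], [−round] — while keeping its own [constricted glottis], [spread glottis], [voice], ….
Among the inventory, only /f/ has exactly this specification, giving the surface form [lofpu].

[lofpu]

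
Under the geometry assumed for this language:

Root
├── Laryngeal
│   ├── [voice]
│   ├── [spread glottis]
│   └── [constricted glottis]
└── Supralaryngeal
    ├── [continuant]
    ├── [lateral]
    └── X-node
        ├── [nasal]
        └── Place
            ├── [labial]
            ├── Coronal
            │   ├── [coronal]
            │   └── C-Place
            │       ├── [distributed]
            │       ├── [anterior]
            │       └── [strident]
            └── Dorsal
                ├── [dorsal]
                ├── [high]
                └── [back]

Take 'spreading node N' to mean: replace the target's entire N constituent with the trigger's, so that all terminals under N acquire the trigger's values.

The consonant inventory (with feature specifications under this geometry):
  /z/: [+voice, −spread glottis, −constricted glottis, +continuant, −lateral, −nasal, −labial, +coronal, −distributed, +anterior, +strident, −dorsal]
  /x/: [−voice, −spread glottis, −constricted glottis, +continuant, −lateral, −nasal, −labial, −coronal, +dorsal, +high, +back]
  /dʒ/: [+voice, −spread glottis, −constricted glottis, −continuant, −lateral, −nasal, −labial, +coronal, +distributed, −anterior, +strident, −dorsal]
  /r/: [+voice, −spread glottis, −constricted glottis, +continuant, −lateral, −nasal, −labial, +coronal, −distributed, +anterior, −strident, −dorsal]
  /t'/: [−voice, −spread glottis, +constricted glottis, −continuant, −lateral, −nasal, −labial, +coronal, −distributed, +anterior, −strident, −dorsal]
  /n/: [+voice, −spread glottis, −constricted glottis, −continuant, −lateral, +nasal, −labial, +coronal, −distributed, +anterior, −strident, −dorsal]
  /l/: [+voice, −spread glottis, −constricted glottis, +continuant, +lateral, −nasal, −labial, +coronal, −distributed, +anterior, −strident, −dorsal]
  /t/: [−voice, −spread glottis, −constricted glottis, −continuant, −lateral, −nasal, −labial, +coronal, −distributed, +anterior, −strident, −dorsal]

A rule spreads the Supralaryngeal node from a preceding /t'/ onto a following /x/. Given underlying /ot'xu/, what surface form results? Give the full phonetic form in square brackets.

[ot'tu]

Supralaryngeal immediately or transitively dominates [continuant], [lateral], [nasal], [labial], [coronal], [distributed], [anterior], [strident], [dorsal], [high], [back].
The target acquires /t'/'s values for everything under Supralaryngeal — [−continuant], [−lateral], [−nasal], [−labial], [+coronal], [−distributed], [+anterior], [−strident], [−dorsal] — while keeping its own [voice], [spread glottis], [constricted glottis].
The resulting bundle matches /t/ in the inventory; substituting it for /x/ gives [ot'tu].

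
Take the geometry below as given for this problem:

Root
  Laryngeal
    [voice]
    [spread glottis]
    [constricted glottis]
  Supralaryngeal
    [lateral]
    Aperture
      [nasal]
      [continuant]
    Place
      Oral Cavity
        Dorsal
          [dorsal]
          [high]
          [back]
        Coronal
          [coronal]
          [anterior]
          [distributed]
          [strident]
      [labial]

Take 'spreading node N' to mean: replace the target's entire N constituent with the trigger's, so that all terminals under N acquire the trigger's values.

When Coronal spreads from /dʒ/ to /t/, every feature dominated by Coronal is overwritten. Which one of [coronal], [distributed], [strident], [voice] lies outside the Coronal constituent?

The terminals dominated by Coronal are [coronal], [anterior], [distributed], [strident].
[strident], [distributed], [coronal] all lie under Coronal, so they are overwritten when Coronal spreads.
[voice] is not within the Coronal subtree (it hangs from Laryngeal), so /t/'s [voice] value survives.

[voice]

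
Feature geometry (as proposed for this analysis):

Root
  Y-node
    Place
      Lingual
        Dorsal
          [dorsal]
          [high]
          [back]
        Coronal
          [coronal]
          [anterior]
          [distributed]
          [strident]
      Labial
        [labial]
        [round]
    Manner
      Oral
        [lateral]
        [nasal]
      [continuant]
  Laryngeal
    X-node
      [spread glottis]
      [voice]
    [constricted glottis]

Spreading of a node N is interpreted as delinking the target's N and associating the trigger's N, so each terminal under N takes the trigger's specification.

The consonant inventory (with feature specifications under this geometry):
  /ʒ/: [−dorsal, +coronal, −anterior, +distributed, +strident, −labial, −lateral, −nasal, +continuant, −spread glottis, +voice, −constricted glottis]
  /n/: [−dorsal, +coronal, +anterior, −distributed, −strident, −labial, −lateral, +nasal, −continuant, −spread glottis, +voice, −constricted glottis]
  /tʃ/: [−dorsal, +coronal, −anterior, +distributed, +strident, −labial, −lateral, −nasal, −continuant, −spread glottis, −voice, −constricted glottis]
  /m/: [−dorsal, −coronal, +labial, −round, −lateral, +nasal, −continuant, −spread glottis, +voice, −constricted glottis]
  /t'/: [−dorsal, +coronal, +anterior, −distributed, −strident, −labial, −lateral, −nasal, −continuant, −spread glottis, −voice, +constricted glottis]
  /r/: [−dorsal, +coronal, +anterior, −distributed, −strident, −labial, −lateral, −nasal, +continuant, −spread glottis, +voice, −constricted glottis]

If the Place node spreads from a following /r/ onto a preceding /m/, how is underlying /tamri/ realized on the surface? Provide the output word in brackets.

The Place node dominates the terminals [dorsal], [high], [back], [coronal], [anterior], [distributed], [strident], [labial], [round].
Spreading Place from /r/ onto /m/ replaces those values with /r/'s: [−dorsal], [+coronal], [+anterior], [−distributed], [−strident], [−labial]. Features outside Place ([lateral], [nasal], [continuant], …) stay as in /m/.
This feature bundle is that of [n], so /tamri/ surfaces as [tanri].

[tanri]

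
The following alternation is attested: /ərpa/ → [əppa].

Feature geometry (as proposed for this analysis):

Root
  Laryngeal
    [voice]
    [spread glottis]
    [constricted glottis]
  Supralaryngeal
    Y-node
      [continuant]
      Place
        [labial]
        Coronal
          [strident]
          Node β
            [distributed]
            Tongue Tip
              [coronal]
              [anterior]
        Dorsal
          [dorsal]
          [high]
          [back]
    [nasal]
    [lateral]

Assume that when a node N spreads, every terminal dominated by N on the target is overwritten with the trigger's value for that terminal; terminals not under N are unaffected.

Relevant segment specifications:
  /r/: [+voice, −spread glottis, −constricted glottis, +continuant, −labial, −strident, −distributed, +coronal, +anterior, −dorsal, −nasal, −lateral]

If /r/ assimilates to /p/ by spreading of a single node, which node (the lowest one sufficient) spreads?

Root

Feature comparison: [voice], [continuant], [labial], [coronal], [anterior], [distributed], [strident] differ between /r/ and [p]; the remaining terminals match.
In this geometry the lowest node dominating all of them is Root: every daughter of Root dominates only a proper subset, so no lower node suffices.
Delinking /r/'s Root and associating /p/'s Root gives precisely the feature bundle of [p].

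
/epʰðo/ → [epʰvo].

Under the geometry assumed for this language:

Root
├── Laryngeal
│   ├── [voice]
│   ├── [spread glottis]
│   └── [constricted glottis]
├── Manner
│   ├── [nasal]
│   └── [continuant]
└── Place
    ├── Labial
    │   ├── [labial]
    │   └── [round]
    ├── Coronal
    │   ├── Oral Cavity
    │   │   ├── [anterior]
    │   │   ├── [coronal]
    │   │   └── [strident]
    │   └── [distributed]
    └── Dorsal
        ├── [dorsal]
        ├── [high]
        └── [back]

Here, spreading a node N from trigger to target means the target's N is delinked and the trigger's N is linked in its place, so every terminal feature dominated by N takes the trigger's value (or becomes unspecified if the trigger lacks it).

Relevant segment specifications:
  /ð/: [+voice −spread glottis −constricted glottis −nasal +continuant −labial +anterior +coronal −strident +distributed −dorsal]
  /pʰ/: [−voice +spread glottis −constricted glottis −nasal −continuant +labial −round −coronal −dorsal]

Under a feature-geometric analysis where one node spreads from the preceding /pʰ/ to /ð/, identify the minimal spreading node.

Comparing /ð/ with its surface form [v], the features that change are [labial], [round], [coronal], [anterior], [distributed], [strident].
Tracing each changed feature up the tree, the paths first meet at Place; any lower node misses at least one of them.
Delinking /ð/'s Place and associating /pʰ/'s Place gives precisely the feature bundle of [v].
[spread glottis], [continuant] — on which /pʰ/ differs from /ð/ — are unchanged, so Root cannot have spread; the constituent is no larger than Place.

Place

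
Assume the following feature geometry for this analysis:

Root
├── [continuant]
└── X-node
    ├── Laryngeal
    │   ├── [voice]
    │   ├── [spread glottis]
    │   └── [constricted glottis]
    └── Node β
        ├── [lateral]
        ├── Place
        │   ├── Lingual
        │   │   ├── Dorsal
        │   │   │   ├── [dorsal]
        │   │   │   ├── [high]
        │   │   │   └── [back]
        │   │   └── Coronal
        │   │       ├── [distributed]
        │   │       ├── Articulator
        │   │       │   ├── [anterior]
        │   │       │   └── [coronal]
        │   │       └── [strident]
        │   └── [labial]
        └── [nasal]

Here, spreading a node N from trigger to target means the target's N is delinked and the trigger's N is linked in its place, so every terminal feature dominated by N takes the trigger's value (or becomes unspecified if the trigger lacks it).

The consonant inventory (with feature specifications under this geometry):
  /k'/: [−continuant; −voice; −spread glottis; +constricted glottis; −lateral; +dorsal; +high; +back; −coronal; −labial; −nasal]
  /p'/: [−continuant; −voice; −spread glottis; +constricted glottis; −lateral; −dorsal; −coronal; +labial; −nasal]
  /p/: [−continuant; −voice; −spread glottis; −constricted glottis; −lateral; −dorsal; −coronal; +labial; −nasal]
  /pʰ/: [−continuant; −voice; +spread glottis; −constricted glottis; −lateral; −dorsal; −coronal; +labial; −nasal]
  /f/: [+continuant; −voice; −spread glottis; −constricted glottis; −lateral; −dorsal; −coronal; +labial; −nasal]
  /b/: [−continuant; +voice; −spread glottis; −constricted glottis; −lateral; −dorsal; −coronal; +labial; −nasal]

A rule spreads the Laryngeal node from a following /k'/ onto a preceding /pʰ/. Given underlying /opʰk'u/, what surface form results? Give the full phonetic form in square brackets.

The Laryngeal node dominates the terminals [voice], [spread glottis], [constricted glottis].
The target acquires /k'/'s values for everything under Laryngeal — [−voice], [−spread glottis], [+constricted glottis] — while keeping its own [continuant], [lateral], [dorsal], ….
Among the inventory, only /p'/ has exactly this specification, giving the surface form [op'k'u].

[op'k'u]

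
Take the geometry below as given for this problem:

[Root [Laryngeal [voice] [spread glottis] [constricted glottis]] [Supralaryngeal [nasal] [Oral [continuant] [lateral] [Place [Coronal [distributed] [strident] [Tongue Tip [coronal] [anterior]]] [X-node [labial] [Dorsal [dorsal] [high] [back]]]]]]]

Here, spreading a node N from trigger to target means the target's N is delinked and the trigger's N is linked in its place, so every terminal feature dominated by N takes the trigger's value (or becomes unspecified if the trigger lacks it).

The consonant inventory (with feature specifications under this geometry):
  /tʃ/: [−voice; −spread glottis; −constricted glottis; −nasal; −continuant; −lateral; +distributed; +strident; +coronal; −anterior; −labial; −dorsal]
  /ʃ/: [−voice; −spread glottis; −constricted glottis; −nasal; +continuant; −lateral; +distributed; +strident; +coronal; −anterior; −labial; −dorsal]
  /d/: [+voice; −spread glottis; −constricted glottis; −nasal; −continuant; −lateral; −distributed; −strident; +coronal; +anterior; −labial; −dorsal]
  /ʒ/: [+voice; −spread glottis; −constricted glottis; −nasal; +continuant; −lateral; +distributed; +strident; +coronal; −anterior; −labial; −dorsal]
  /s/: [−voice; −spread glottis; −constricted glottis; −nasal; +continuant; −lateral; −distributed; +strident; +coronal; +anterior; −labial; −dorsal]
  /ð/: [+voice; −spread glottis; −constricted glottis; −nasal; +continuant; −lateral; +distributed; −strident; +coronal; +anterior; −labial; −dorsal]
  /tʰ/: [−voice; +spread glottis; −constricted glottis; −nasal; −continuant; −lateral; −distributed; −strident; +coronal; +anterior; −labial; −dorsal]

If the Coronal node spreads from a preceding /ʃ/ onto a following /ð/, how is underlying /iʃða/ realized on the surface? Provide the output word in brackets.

[iʃʒa]

Coronal immediately or transitively dominates [distributed], [strident], [coronal], [anterior].
After delinking /ð/'s Coronal and linking /ʃ/'s, the affected terminals become [+distributed], [+strident], [+coronal], [−anterior]; [voice], [spread glottis], [constricted glottis], … (outside Coronal) are retained from /ð/.
This feature bundle is that of [ʒ], so /iʃða/ surfaces as [iʃʒa].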